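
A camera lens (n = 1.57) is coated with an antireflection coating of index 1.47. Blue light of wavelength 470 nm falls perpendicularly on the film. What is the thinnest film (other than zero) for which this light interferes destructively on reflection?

Top surface (1.0 → 1.47): reflection off a higher-index medium gives a half-wave phase shift.
At the lower boundary (n = 1.47 to n = 1.57) the reflected ray undergoes a half-wave phase shift.
Net: no relative phase inversion (both shifts match).
With no net inversion, destructive interference in reflection requires 2 n t = (m + ½) λ.
Minimum at m = 0: t = λ / (4 n) = 470 / (4 × 1.47) = 79.9 nm.

79.9 nm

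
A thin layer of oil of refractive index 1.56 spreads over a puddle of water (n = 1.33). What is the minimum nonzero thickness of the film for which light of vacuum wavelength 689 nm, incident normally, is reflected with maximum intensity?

110 nm

At the upper boundary (n = 1.0 to n = 1.56) the reflected ray undergoes a half-wave phase shift.
At the lower boundary (n = 1.56 to n = 1.33) the reflected ray undergoes no phase shift.
Exactly one π shift → a net half-wave offset.
For bright reflection here: 2 n t = (m + ½) λ.
Minimum at m = 0: t = λ / (4 n) = 689 / (4 × 1.56) = 110 nm.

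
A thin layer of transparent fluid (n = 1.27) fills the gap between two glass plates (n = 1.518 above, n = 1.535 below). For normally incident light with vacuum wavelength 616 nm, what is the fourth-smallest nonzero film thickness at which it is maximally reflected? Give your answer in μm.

Top surface (1.518 → 1.27): reflection off a lower-index medium gives no phase shift.
At the lower boundary (n = 1.27 to n = 1.535) the reflected ray undergoes a half-wave phase shift.
Net: one phase inversion between the two reflected rays.
For bright reflection here: 2 n t = (m + ½) λ.
The fourth-smallest nonzero thickness corresponds to m = 3: t = (m + ½) λ / (2 n) = 3.50 × 616 / (2 × 1.27) = 849 nm.

0.849 μm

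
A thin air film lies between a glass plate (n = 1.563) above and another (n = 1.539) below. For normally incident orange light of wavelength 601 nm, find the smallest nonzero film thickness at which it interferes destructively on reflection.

301 nm

Ray reflecting at the top interface goes from n = 1.563 toward n = 1.0: no phase shift.
Ray reflecting at the bottom interface goes from n = 1.0 toward n = 1.539: a half-wave phase shift.
Net: one phase inversion between the two reflected rays.
With one net inversion, destructive interference in reflection requires 2 n t = m λ.
Minimum nonzero at m = 1: t = λ / (2 n) = 601 / (2 × 1.0) = 301 nm.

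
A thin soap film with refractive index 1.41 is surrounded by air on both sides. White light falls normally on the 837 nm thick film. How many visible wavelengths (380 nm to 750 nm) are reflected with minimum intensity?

3

Ray reflecting at the top interface goes from n = 1.0 toward n = 1.41: a half-wave phase shift.
Ray reflecting at the bottom interface goes from n = 1.41 toward n = 1.0: no phase shift.
Net: one phase inversion between the two reflected rays.
For weak reflection here: 2 n t = m λ.
λ = 2 n t / m = 2360 / m nm.
m=3: 787 nm (IR); m=4: 590 nm (visible); m=5: 472 nm (visible); m=6: 393 nm (visible); m=7: 337 nm (UV).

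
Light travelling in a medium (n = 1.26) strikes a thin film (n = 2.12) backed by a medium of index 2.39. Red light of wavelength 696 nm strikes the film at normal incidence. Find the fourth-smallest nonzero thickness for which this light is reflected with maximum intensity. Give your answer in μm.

0.657 μm

At the upper boundary (n = 1.26 to n = 2.12) the reflected ray undergoes a half-wave phase shift.
Ray reflecting at the bottom interface goes from n = 2.12 toward n = 2.39: a half-wave phase shift.
The two reflections carry the same phase change, so no net offset.
With no net inversion, constructive interference in reflection requires 2 n t = m λ.
The fourth-smallest nonzero thickness corresponds to m = 4: t = m λ / (2 n) = 4.00 × 696 / (2 × 2.12) = 657 nm.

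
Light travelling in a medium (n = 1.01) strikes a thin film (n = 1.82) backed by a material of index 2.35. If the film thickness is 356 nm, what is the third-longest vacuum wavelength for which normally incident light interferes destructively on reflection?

At the upper boundary (n = 1.01 to n = 1.82) the reflected ray undergoes a half-wave phase shift.
Bottom surface (1.82 → 2.35): reflection off a higher-index medium gives a half-wave phase shift.
The two reflections carry the same phase change, so no net offset.
So the condition for destructive reflection is 2 n t = (m + ½) λ.
λ = 2 n t / (m + ½). The third-longest wavelength is m = 2: λ = 2 × 1.82 × 356 / 2.50 = 518 nm.

518 nm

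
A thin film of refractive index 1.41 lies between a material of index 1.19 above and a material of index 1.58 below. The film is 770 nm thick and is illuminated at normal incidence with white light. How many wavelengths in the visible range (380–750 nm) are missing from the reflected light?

3

Top surface (1.19 → 1.41): reflection off a higher-index medium gives a half-wave phase shift.
At the lower boundary (n = 1.41 to n = 1.58) the reflected ray undergoes a half-wave phase shift.
Net: no relative phase inversion (both shifts match).
For weak reflection here: 2 n t = (m + ½) λ.
λ = 2 n t / (m + ½) = 2171 / (m + ½) nm.
m=2: 869 nm (IR); m=3: 620 nm (visible); m=4: 483 nm (visible); m=5: 395 nm (visible); m=6: 334 nm (UV).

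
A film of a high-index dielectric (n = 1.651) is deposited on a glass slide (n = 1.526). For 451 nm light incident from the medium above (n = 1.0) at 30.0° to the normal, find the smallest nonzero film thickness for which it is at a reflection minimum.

143 nm

Top surface (1.0 → 1.651): reflection off a higher-index medium gives a half-wave phase shift.
Bottom surface (1.651 → 1.526): reflection off a lower-index medium gives no phase shift.
Exactly one π shift → a net half-wave offset.
With one net inversion, destructive interference in reflection requires 2 n t cos θ_r = m λ.
Snell's law: 1.0 sin 30.0° = 1.651 sin θ_r → sin θ_r = 0.303, cos θ_r = 0.953.
Minimum nonzero at m = 1: t = λ / (2 n cos θ_r) = 451 / (2 × 1.651 × 0.953) = 143 nm.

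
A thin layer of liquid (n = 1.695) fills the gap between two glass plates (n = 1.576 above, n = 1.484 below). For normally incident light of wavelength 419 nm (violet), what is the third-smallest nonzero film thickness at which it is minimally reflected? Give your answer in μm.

Top surface (1.576 → 1.695): reflection off a higher-index medium gives a half-wave phase shift.
At the lower boundary (n = 1.695 to n = 1.484) the reflected ray undergoes no phase shift.
Net: one phase inversion between the two reflected rays.
For minimum reflection here: 2 n t = m λ.
The third-smallest nonzero thickness corresponds to m = 3: t = m λ / (2 n) = 3.00 × 419 / (2 × 1.695) = 371 nm.

0.371 μm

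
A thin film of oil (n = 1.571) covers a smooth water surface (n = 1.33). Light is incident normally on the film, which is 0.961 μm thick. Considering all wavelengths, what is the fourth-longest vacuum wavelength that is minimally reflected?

755 nm

Ray reflecting at the top interface goes from n = 1.0 toward n = 1.571: a half-wave phase shift.
Bottom surface (1.571 → 1.33): reflection off a lower-index medium gives no phase shift.
Net: one phase inversion between the two reflected rays.
So the condition for destructive reflection is 2 n t = m λ.
λ = 2 n t / m. The fourth-longest wavelength is m = 4: λ = 2 × 1.571 × 961 / 4.00 = 755 nm.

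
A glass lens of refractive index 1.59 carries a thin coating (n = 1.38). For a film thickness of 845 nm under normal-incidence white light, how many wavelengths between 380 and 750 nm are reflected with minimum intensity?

3

At the upper boundary (n = 1.0 to n = 1.38) the reflected ray undergoes a half-wave phase shift.
Bottom surface (1.38 → 1.59): reflection off a higher-index medium gives a half-wave phase shift.
The two reflections carry the same phase change, so no net offset.
For weak reflection here: 2 n t = (m + ½) λ.
λ = 2 n t / (m + ½) = 2332 / (m + ½) nm.
m=2: 933 nm (IR); m=3: 666 nm (visible); m=4: 518 nm (visible); m=5: 424 nm (visible); m=6: 359 nm (UV).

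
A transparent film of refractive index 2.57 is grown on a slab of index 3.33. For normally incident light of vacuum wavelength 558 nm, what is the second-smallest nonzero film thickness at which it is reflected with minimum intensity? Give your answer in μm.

Top surface (1.0 → 2.57): reflection off a higher-index medium gives a half-wave phase shift.
Bottom surface (2.57 → 3.33): reflection off a higher-index medium gives a half-wave phase shift.
Net: no relative phase inversion (both shifts match).
For minimum reflection here: 2 n t = (m + ½) λ.
The second-smallest nonzero thickness corresponds to m = 1: t = (m + ½) λ / (2 n) = 1.50 × 558 / (2 × 2.57) = 163 nm.

0.163 μm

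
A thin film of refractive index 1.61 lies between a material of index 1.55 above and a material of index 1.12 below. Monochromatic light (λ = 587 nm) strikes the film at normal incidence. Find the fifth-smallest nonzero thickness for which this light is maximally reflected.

At the upper boundary (n = 1.55 to n = 1.61) the reflected ray undergoes a half-wave phase shift.
Ray reflecting at the bottom interface goes from n = 1.61 toward n = 1.12: no phase shift.
Exactly one π shift → a net half-wave offset.
So the condition for constructive reflection is 2 n t = (m + ½) λ.
The fifth-smallest nonzero thickness corresponds to m = 4: t = (m + ½) λ / (2 n) = 4.50 × 587 / (2 × 1.61) = 820 nm.

820 nm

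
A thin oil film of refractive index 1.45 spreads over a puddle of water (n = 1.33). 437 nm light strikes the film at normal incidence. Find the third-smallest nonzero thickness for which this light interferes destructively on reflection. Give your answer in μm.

0.452 μm

Ray reflecting at the top interface goes from n = 1.0 toward n = 1.45: a half-wave phase shift.
Ray reflecting at the bottom interface goes from n = 1.45 toward n = 1.33: no phase shift.
Net: one phase inversion between the two reflected rays.
With one net inversion, destructive interference in reflection requires 2 n t = m λ.
The third-smallest nonzero thickness corresponds to m = 3: t = m λ / (2 n) = 3.00 × 437 / (2 × 1.45) = 452 nm.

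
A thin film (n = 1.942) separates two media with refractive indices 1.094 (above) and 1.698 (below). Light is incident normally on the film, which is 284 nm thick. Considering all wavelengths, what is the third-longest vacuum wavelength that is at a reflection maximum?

441 nm

Top surface (1.094 → 1.942): reflection off a higher-index medium gives a half-wave phase shift.
At the lower boundary (n = 1.942 to n = 1.698) the reflected ray undergoes no phase shift.
Exactly one π shift → a net half-wave offset.
With one net inversion, constructive interference in reflection requires 2 n t = (m + ½) λ.
λ = 2 n t / (m + ½). The third-longest wavelength is m = 2: λ = 2 × 1.942 × 284 / 2.50 = 441 nm.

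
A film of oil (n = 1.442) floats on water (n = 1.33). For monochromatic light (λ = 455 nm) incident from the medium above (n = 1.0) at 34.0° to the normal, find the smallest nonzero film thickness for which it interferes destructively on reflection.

171 nm

At the upper boundary (n = 1.0 to n = 1.442) the reflected ray undergoes a half-wave phase shift.
Ray reflecting at the bottom interface goes from n = 1.442 toward n = 1.33: no phase shift.
The two reflections differ by half a wavelength.
For weak reflection here: 2 n t cos θ_r = m λ.
Snell's law: 1.0 sin 34.0° = 1.442 sin θ_r → sin θ_r = 0.388, cos θ_r = 0.922.
Minimum nonzero at m = 1: t = λ / (2 n cos θ_r) = 455 / (2 × 1.442 × 0.922) = 171 nm.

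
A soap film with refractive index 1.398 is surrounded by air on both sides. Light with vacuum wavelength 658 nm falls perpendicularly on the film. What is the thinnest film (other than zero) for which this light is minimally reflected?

235 nm

At the upper boundary (n = 1.0 to n = 1.398) the reflected ray undergoes a half-wave phase shift.
Bottom surface (1.398 → 1.0): reflection off a lower-index medium gives no phase shift.
Exactly one π shift → a net half-wave offset.
So the condition for destructive reflection is 2 n t = m λ.
Minimum nonzero at m = 1: t = λ / (2 n) = 658 / (2 × 1.398) = 235 nm.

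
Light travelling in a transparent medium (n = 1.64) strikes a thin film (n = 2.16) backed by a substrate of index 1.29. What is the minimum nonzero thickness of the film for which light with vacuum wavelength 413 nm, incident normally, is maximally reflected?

47.8 nm

Ray reflecting at the top interface goes from n = 1.64 toward n = 2.16: a half-wave phase shift.
At the lower boundary (n = 2.16 to n = 1.29) the reflected ray undergoes no phase shift.
Net: one phase inversion between the two reflected rays.
For maximum reflection here: 2 n t = (m + ½) λ.
Minimum at m = 0: t = λ / (4 n) = 413 / (4 × 2.16) = 47.8 nm.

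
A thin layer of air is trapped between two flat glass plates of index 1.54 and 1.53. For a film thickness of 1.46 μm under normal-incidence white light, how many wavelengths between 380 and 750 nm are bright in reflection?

4

Ray reflecting at the top interface goes from n = 1.54 toward n = 1.0: no phase shift.
Ray reflecting at the bottom interface goes from n = 1.0 toward n = 1.53: a half-wave phase shift.
Net: one phase inversion between the two reflected rays.
For bright reflection here: 2 n t = (m + ½) λ.
λ = 2 n t / (m + ½) = 2920 / (m + ½) nm.
m=3: 834 nm (IR); m=4: 649 nm (visible); m=5: 531 nm (visible); m=6: 449 nm (visible); m=7: 389 nm (visible); m=8: 344 nm (UV).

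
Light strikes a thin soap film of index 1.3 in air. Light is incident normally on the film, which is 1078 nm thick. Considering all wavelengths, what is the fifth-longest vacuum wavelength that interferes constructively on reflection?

623 nm

At the upper boundary (n = 1.0 to n = 1.3) the reflected ray undergoes a half-wave phase shift.
Ray reflecting at the bottom interface goes from n = 1.3 toward n = 1.0: no phase shift.
Net: one phase inversion between the two reflected rays.
With one net inversion, constructive interference in reflection requires 2 n t = (m + ½) λ.
λ = 2 n t / (m + ½). The fifth-longest wavelength is m = 4: λ = 2 × 1.3 × 1078 / 4.50 = 623 nm.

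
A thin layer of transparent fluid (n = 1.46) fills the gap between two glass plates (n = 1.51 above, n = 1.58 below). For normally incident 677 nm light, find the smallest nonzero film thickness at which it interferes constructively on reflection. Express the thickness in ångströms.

At the upper boundary (n = 1.51 to n = 1.46) the reflected ray undergoes no phase shift.
Ray reflecting at the bottom interface goes from n = 1.46 toward n = 1.58: a half-wave phase shift.
The two reflections differ by half a wavelength.
With one net inversion, constructive interference in reflection requires 2 n t = (m + ½) λ.
Minimum at m = 0: t = λ / (4 n) = 677 / (4 × 1.46) = 116 nm.

1159 Å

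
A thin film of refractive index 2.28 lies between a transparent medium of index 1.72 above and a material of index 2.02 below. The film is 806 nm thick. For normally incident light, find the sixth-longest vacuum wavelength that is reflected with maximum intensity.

Ray reflecting at the top interface goes from n = 1.72 toward n = 2.28: a half-wave phase shift.
Bottom surface (2.28 → 2.02): reflection off a lower-index medium gives no phase shift.
Exactly one π shift → a net half-wave offset.
With one net inversion, constructive interference in reflection requires 2 n t = (m + ½) λ.
λ = 2 n t / (m + ½). The sixth-longest wavelength is m = 5: λ = 2 × 2.28 × 806 / 5.50 = 668 nm.

668 nm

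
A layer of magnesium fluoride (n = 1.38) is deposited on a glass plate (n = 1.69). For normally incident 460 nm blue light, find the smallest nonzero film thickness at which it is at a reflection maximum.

167 nm

At the upper boundary (n = 1.0 to n = 1.38) the reflected ray undergoes a half-wave phase shift.
Bottom surface (1.38 → 1.69): reflection off a higher-index medium gives a half-wave phase shift.
Net: no relative phase inversion (both shifts match).
With no net inversion, constructive interference in reflection requires 2 n t = m λ.
Minimum nonzero at m = 1: t = λ / (2 n) = 460 / (2 × 1.38) = 167 nm.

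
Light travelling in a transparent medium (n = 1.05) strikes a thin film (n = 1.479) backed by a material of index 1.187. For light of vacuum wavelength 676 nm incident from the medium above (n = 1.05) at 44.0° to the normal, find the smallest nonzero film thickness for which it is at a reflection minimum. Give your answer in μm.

0.263 μm

Ray reflecting at the top interface goes from n = 1.05 toward n = 1.479: a half-wave phase shift.
At the lower boundary (n = 1.479 to n = 1.187) the reflected ray undergoes no phase shift.
Exactly one π shift → a net half-wave offset.
So the condition for destructive reflection is 2 n t cos θ_r = m λ.
Snell's law: 1.05 sin 44.0° = 1.479 sin θ_r → sin θ_r = 0.493, cos θ_r = 0.870.
Minimum nonzero at m = 1: t = λ / (2 n cos θ_r) = 676 / (2 × 1.479 × 0.870) = 263 nm.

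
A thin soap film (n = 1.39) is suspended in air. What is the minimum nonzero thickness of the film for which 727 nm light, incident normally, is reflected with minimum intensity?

Top surface (1.0 → 1.39): reflection off a higher-index medium gives a half-wave phase shift.
At the lower boundary (n = 1.39 to n = 1.0) the reflected ray undergoes no phase shift.
The two reflections differ by half a wavelength.
With one net inversion, destructive interference in reflection requires 2 n t = m λ.
Minimum nonzero at m = 1: t = λ / (2 n) = 727 / (2 × 1.39) = 262 nm.

262 nm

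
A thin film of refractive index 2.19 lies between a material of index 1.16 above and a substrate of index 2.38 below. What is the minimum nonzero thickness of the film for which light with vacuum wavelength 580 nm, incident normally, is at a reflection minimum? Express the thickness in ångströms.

Top surface (1.16 → 2.19): reflection off a higher-index medium gives a half-wave phase shift.
Ray reflecting at the bottom interface goes from n = 2.19 toward n = 2.38: a half-wave phase shift.
Zero or two π shifts → no net half-wave offset.
With no net inversion, destructive interference in reflection requires 2 n t = (m + ½) λ.
Minimum at m = 0: t = λ / (4 n) = 580 / (4 × 2.19) = 66.2 nm.

662 Å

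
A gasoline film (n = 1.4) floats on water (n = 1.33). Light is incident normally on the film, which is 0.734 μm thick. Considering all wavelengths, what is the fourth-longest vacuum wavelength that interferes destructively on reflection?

514 nm

Ray reflecting at the top interface goes from n = 1.0 toward n = 1.4: a half-wave phase shift.
Ray reflecting at the bottom interface goes from n = 1.4 toward n = 1.33: no phase shift.
Exactly one π shift → a net half-wave offset.
So the condition for destructive reflection is 2 n t = m λ.
λ = 2 n t / m. The fourth-longest wavelength is m = 4: λ = 2 × 1.4 × 734 / 4.00 = 514 nm.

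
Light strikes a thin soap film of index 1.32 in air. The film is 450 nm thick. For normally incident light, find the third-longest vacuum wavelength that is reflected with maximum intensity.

475 nm

At the upper boundary (n = 1.0 to n = 1.32) the reflected ray undergoes a half-wave phase shift.
At the lower boundary (n = 1.32 to n = 1.0) the reflected ray undergoes no phase shift.
Net: one phase inversion between the two reflected rays.
So the condition for constructive reflection is 2 n t = (m + ½) λ.
λ = 2 n t / (m + ½). The third-longest wavelength is m = 2: λ = 2 × 1.32 × 450 / 2.50 = 475 nm.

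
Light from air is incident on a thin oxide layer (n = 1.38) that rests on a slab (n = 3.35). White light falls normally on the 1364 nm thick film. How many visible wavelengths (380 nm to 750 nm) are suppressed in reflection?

5

Top surface (1.0 → 1.38): reflection off a higher-index medium gives a half-wave phase shift.
Ray reflecting at the bottom interface goes from n = 1.38 toward n = 3.35: a half-wave phase shift.
The two reflections carry the same phase change, so no net offset.
For weak reflection here: 2 n t = (m + ½) λ.
λ = 2 n t / (m + ½) = 3765 / (m + ½) nm.
m=4: 837 nm (IR); m=5: 684 nm (visible); m=6: 579 nm (visible); m=7: 502 nm (visible); m=8: 443 nm (visible); m=9: 396 nm (visible); m=10: 359 nm (UV).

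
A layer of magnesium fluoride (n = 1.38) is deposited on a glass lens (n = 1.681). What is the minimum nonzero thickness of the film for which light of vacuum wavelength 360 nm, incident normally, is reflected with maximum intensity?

130 nm

At the upper boundary (n = 1.0 to n = 1.38) the reflected ray undergoes a half-wave phase shift.
Ray reflecting at the bottom interface goes from n = 1.38 toward n = 1.681: a half-wave phase shift.
Net: no relative phase inversion (both shifts match).
For maximum reflection here: 2 n t = m λ.
Minimum nonzero at m = 1: t = λ / (2 n) = 360 / (2 × 1.38) = 130 nm.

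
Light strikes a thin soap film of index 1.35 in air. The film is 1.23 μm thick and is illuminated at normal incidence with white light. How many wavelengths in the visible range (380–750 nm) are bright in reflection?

5

At the upper boundary (n = 1.0 to n = 1.35) the reflected ray undergoes a half-wave phase shift.
Bottom surface (1.35 → 1.0): reflection off a lower-index medium gives no phase shift.
The two reflections differ by half a wavelength.
For strong reflection here: 2 n t = (m + ½) λ.
λ = 2 n t / (m + ½) = 3321 / (m + ½) nm.
m=3: 949 nm (IR); m=4: 738 nm (visible); m=5: 604 nm (visible); m=6: 511 nm (visible); m=7: 443 nm (visible); m=8: 391 nm (visible); m=9: 350 nm (UV).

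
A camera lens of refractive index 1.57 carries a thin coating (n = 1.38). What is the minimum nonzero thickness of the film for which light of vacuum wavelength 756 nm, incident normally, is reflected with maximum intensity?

Top surface (1.0 → 1.38): reflection off a higher-index medium gives a half-wave phase shift.
Ray reflecting at the bottom interface goes from n = 1.38 toward n = 1.57: a half-wave phase shift.
The two reflections carry the same phase change, so no net offset.
So the condition for constructive reflection is 2 n t = m λ.
Minimum nonzero at m = 1: t = λ / (2 n) = 756 / (2 × 1.38) = 274 nm.

274 nm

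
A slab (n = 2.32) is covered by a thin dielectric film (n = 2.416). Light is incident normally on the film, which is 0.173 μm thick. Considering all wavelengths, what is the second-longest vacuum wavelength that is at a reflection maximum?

Top surface (1.0 → 2.416): reflection off a higher-index medium gives a half-wave phase shift.
Ray reflecting at the bottom interface goes from n = 2.416 toward n = 2.32: no phase shift.
Net: one phase inversion between the two reflected rays.
So the condition for constructive reflection is 2 n t = (m + ½) λ.
λ = 2 n t / (m + ½). The second-longest wavelength is m = 1: λ = 2 × 2.416 × 173 / 1.50 = 557 nm.

557 nm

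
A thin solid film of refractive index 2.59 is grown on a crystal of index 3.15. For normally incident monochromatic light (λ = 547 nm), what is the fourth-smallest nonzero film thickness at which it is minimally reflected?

Top surface (1.0 → 2.59): reflection off a higher-index medium gives a half-wave phase shift.
At the lower boundary (n = 2.59 to n = 3.15) the reflected ray undergoes a half-wave phase shift.
The two reflections carry the same phase change, so no net offset.
So the condition for destructive reflection is 2 n t = (m + ½) λ.
The fourth-smallest nonzero thickness corresponds to m = 3: t = (m + ½) λ / (2 n) = 3.50 × 547 / (2 × 2.59) = 370 nm.

370 nm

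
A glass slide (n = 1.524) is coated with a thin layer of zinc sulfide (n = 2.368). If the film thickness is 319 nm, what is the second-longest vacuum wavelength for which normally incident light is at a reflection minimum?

At the upper boundary (n = 1.0 to n = 2.368) the reflected ray undergoes a half-wave phase shift.
Ray reflecting at the bottom interface goes from n = 2.368 toward n = 1.524: no phase shift.
The two reflections differ by half a wavelength.
So the condition for destructive reflection is 2 n t = m λ.
λ = 2 n t / m. The second-longest wavelength is m = 2: λ = 2 × 2.368 × 319 / 2.00 = 755 nm.

755 nm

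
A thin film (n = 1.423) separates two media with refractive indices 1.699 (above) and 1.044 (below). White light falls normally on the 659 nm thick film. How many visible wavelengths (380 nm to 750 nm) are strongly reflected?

2

Ray reflecting at the top interface goes from n = 1.699 toward n = 1.423: no phase shift.
At the lower boundary (n = 1.423 to n = 1.044) the reflected ray undergoes no phase shift.
The two reflections carry the same phase change, so no net offset.
For maximum reflection here: 2 n t = m λ.
λ = 2 n t / m = 1876 / m nm.
m=2: 938 nm (IR); m=3: 625 nm (visible); m=4: 469 nm (visible); m=5: 375 nm (UV).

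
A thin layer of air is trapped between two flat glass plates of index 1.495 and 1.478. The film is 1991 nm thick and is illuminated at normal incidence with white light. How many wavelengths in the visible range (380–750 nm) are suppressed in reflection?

At the upper boundary (n = 1.495 to n = 1.0) the reflected ray undergoes no phase shift.
Bottom surface (1.0 → 1.478): reflection off a higher-index medium gives a half-wave phase shift.
Net: one phase inversion between the two reflected rays.
For minimum reflection here: 2 n t = m λ.
λ = 2 n t / m = 3982 / m nm.
m=5: 796 nm (IR); m=6: 664 nm (visible); m=7: 569 nm (visible); m=8: 498 nm (visible); m=9: 442 nm (visible); m=10: 398 nm (visible); m=11: 362 nm (UV).

5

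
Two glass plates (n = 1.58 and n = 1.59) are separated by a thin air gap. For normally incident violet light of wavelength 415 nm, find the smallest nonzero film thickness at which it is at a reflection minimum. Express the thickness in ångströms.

Top surface (1.58 → 1.0): reflection off a lower-index medium gives no phase shift.
Ray reflecting at the bottom interface goes from n = 1.0 toward n = 1.59: a half-wave phase shift.
The two reflections differ by half a wavelength.
For minimum reflection here: 2 n t = m λ.
Minimum nonzero at m = 1: t = λ / (2 n) = 415 / (2 × 1.0) = 208 nm.

2075 Å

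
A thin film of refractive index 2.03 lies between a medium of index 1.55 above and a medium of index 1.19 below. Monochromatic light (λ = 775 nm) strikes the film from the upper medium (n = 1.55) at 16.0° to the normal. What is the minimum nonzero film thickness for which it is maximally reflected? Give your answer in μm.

0.0976 μm

Top surface (1.55 → 2.03): reflection off a higher-index medium gives a half-wave phase shift.
Ray reflecting at the bottom interface goes from n = 2.03 toward n = 1.19: no phase shift.
Net: one phase inversion between the two reflected rays.
With one net inversion, constructive interference in reflection requires 2 n t cos θ_r = (m + ½) λ.
Snell's law: 1.55 sin 16.0° = 2.03 sin θ_r → sin θ_r = 0.210, cos θ_r = 0.978.
Minimum at m = 0: t = λ / (4 n cos θ_r) = 775 / (4 × 2.03 × 0.978) = 97.6 nm.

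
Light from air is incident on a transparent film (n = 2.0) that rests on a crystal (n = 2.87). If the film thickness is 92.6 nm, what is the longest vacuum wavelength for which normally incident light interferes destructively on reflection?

At the upper boundary (n = 1.0 to n = 2.0) the reflected ray undergoes a half-wave phase shift.
At the lower boundary (n = 2.0 to n = 2.87) the reflected ray undergoes a half-wave phase shift.
Zero or two π shifts → no net half-wave offset.
So the condition for destructive reflection is 2 n t = (m + ½) λ.
λ = 2 n t / (m + ½). The longest wavelength is m = 0: λ = 2 × 2.0 × 92.6 / 0.500 = 741 nm.

741 nm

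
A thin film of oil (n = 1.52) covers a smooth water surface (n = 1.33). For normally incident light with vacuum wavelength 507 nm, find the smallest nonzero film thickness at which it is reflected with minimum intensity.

167 nm

Top surface (1.0 → 1.52): reflection off a higher-index medium gives a half-wave phase shift.
Bottom surface (1.52 → 1.33): reflection off a lower-index medium gives no phase shift.
Exactly one π shift → a net half-wave offset.
So the condition for destructive reflection is 2 n t = m λ.
Minimum nonzero at m = 1: t = λ / (2 n) = 507 / (2 × 1.52) = 167 nm.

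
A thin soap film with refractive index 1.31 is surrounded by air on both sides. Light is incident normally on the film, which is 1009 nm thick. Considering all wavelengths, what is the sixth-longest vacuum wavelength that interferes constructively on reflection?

At the upper boundary (n = 1.0 to n = 1.31) the reflected ray undergoes a half-wave phase shift.
Ray reflecting at the bottom interface goes from n = 1.31 toward n = 1.0: no phase shift.
Exactly one π shift → a net half-wave offset.
So the condition for constructive reflection is 2 n t = (m + ½) λ.
λ = 2 n t / (m + ½). The sixth-longest wavelength is m = 5: λ = 2 × 1.31 × 1009 / 5.50 = 481 nm.

481 nm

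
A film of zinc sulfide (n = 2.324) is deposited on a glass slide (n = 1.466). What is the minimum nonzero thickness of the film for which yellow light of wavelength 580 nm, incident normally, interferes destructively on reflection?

125 nm

At the upper boundary (n = 1.0 to n = 2.324) the reflected ray undergoes a half-wave phase shift.
Ray reflecting at the bottom interface goes from n = 2.324 toward n = 1.466: no phase shift.
The two reflections differ by half a wavelength.
So the condition for destructive reflection is 2 n t = m λ.
Minimum nonzero at m = 1: t = λ / (2 n) = 580 / (2 × 2.324) = 125 nm.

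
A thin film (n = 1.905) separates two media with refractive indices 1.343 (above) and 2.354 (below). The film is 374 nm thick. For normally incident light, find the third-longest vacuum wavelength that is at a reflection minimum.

Ray reflecting at the top interface goes from n = 1.343 toward n = 1.905: a half-wave phase shift.
At the lower boundary (n = 1.905 to n = 2.354) the reflected ray undergoes a half-wave phase shift.
The two reflections carry the same phase change, so no net offset.
For weak reflection here: 2 n t = (m + ½) λ.
λ = 2 n t / (m + ½). The third-longest wavelength is m = 2: λ = 2 × 1.905 × 374 / 2.50 = 570 nm.

570 nm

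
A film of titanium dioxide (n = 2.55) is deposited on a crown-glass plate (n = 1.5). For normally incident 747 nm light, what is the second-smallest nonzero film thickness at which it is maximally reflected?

Top surface (1.0 → 2.55): reflection off a higher-index medium gives a half-wave phase shift.
Bottom surface (2.55 → 1.5): reflection off a lower-index medium gives no phase shift.
The two reflections differ by half a wavelength.
With one net inversion, constructive interference in reflection requires 2 n t = (m + ½) λ.
The second-smallest nonzero thickness corresponds to m = 1: t = (m + ½) λ / (2 n) = 1.50 × 747 / (2 × 2.55) = 220 nm.

220 nm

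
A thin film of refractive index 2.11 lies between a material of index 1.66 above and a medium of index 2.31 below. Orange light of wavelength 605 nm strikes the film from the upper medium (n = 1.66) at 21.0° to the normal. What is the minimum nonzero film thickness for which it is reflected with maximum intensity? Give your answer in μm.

0.149 μm

Top surface (1.66 → 2.11): reflection off a higher-index medium gives a half-wave phase shift.
At the lower boundary (n = 2.11 to n = 2.31) the reflected ray undergoes a half-wave phase shift.
Zero or two π shifts → no net half-wave offset.
For strong reflection here: 2 n t cos θ_r = m λ.
Snell's law: 1.66 sin 21.0° = 2.11 sin θ_r → sin θ_r = 0.282, cos θ_r = 0.959.
Minimum nonzero at m = 1: t = λ / (2 n cos θ_r) = 605 / (2 × 2.11 × 0.959) = 149 nm.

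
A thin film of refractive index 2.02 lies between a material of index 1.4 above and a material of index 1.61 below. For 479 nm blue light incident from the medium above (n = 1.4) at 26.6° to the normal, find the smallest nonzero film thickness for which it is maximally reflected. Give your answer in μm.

At the upper boundary (n = 1.4 to n = 2.02) the reflected ray undergoes a half-wave phase shift.
At the lower boundary (n = 2.02 to n = 1.61) the reflected ray undergoes no phase shift.
The two reflections differ by half a wavelength.
For strong reflection here: 2 n t cos θ_r = (m + ½) λ.
Snell's law: 1.4 sin 26.6° = 2.02 sin θ_r → sin θ_r = 0.310, cos θ_r = 0.951.
Minimum at m = 0: t = λ / (4 n cos θ_r) = 479 / (4 × 2.02 × 0.951) = 62.4 nm.

0.0624 μm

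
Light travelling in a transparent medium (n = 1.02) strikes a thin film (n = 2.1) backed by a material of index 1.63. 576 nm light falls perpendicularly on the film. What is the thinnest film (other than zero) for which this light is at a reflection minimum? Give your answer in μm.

Ray reflecting at the top interface goes from n = 1.02 toward n = 2.1: a half-wave phase shift.
Ray reflecting at the bottom interface goes from n = 2.1 toward n = 1.63: no phase shift.
The two reflections differ by half a wavelength.
For minimum reflection here: 2 n t = m λ.
Minimum nonzero at m = 1: t = λ / (2 n) = 576 / (2 × 2.1) = 137 nm.

0.137 μm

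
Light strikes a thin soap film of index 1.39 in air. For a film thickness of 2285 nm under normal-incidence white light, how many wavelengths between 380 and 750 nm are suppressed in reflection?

Top surface (1.0 → 1.39): reflection off a higher-index medium gives a half-wave phase shift.
Ray reflecting at the bottom interface goes from n = 1.39 toward n = 1.0: no phase shift.
Net: one phase inversion between the two reflected rays.
With one net inversion, destructive interference in reflection requires 2 n t = m λ.
λ = 2 n t / m = 6352 / m nm.
m=8: 794 nm (IR); m=9: 706 nm (visible); m=10: 635 nm (visible); m=11: 577 nm (visible); m=12: 529 nm (visible); m=13: 489 nm (visible); m=14: 454 nm (visible); m=15: 423 nm (visible); m=16: 397 nm (visible); m=17: 374 nm (UV).

8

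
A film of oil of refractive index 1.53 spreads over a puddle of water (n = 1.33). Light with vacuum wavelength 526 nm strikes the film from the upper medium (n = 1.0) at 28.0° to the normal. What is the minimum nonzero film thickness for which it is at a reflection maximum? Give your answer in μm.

Top surface (1.0 → 1.53): reflection off a higher-index medium gives a half-wave phase shift.
At the lower boundary (n = 1.53 to n = 1.33) the reflected ray undergoes no phase shift.
Net: one phase inversion between the two reflected rays.
So the condition for constructive reflection is 2 n t cos θ_r = (m + ½) λ.
Snell's law: 1.0 sin 28.0° = 1.53 sin θ_r → sin θ_r = 0.307, cos θ_r = 0.952.
Minimum at m = 0: t = λ / (4 n cos θ_r) = 526 / (4 × 1.53 × 0.952) = 90.3 nm.

0.0903 μm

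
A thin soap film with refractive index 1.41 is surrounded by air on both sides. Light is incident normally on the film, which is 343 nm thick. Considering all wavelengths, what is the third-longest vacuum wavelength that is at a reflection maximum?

At the upper boundary (n = 1.0 to n = 1.41) the reflected ray undergoes a half-wave phase shift.
Bottom surface (1.41 → 1.0): reflection off a lower-index medium gives no phase shift.
Exactly one π shift → a net half-wave offset.
For strong reflection here: 2 n t = (m + ½) λ.
λ = 2 n t / (m + ½). The third-longest wavelength is m = 2: λ = 2 × 1.41 × 343 / 2.50 = 387 nm.

387 nm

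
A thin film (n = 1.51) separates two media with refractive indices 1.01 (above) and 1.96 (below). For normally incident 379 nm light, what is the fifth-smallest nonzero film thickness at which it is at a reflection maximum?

627 nm

Top surface (1.01 → 1.51): reflection off a higher-index medium gives a half-wave phase shift.
Bottom surface (1.51 → 1.96): reflection off a higher-index medium gives a half-wave phase shift.
Zero or two π shifts → no net half-wave offset.
For bright reflection here: 2 n t = m λ.
The fifth-smallest nonzero thickness corresponds to m = 5: t = m λ / (2 n) = 5.00 × 379 / (2 × 1.51) = 627 nm.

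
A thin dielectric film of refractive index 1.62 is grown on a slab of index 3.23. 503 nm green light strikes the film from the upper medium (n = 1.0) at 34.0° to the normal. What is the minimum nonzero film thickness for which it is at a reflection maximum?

At the upper boundary (n = 1.0 to n = 1.62) the reflected ray undergoes a half-wave phase shift.
Ray reflecting at the bottom interface goes from n = 1.62 toward n = 3.23: a half-wave phase shift.
Zero or two π shifts → no net half-wave offset.
With no net inversion, constructive interference in reflection requires 2 n t cos θ_r = m λ.
Snell's law: 1.0 sin 34.0° = 1.62 sin θ_r → sin θ_r = 0.345, cos θ_r = 0.939.
Minimum nonzero at m = 1: t = λ / (2 n cos θ_r) = 503 / (2 × 1.62 × 0.939) = 165 nm.

165 nm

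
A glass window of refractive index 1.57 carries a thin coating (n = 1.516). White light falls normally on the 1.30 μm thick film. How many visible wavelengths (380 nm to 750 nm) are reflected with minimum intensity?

Top surface (1.0 → 1.516): reflection off a higher-index medium gives a half-wave phase shift.
Ray reflecting at the bottom interface goes from n = 1.516 toward n = 1.57: a half-wave phase shift.
Net: no relative phase inversion (both shifts match).
For minimum reflection here: 2 n t = (m + ½) λ.
λ = 2 n t / (m + ½) = 3942 / (m + ½) nm.
m=4: 876 nm (IR); m=5: 717 nm (visible); m=6: 606 nm (visible); m=7: 526 nm (visible); m=8: 464 nm (visible); m=9: 415 nm (visible); m=10: 375 nm (UV).

5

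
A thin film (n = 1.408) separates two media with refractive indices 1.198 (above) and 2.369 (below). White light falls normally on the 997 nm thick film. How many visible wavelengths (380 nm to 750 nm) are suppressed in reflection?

Ray reflecting at the top interface goes from n = 1.198 toward n = 1.408: a half-wave phase shift.
At the lower boundary (n = 1.408 to n = 2.369) the reflected ray undergoes a half-wave phase shift.
Zero or two π shifts → no net half-wave offset.
With no net inversion, destructive interference in reflection requires 2 n t = (m + ½) λ.
λ = 2 n t / (m + ½) = 2808 / (m + ½) nm.
m=3: 802 nm (IR); m=4: 624 nm (visible); m=5: 510 nm (visible); m=6: 432 nm (visible); m=7: 374 nm (UV).

3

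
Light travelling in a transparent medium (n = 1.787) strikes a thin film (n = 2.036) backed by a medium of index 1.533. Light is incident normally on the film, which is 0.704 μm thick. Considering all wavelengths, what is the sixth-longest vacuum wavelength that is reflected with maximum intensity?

Top surface (1.787 → 2.036): reflection off a higher-index medium gives a half-wave phase shift.
At the lower boundary (n = 2.036 to n = 1.533) the reflected ray undergoes no phase shift.
Exactly one π shift → a net half-wave offset.
So the condition for constructive reflection is 2 n t = (m + ½) λ.
λ = 2 n t / (m + ½). The sixth-longest wavelength is m = 5: λ = 2 × 2.036 × 704 / 5.50 = 521 nm.

521 nm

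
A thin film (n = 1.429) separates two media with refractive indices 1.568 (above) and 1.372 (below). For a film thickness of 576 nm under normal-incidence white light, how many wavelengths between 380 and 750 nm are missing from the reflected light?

Top surface (1.568 → 1.429): reflection off a lower-index medium gives no phase shift.
At the lower boundary (n = 1.429 to n = 1.372) the reflected ray undergoes no phase shift.
Zero or two π shifts → no net half-wave offset.
For dark reflection here: 2 n t = (m + ½) λ.
λ = 2 n t / (m + ½) = 1646 / (m + ½) nm.
m=1: 1097 nm (IR); m=2: 658 nm (visible); m=3: 470 nm (visible); m=4: 366 nm (UV).

2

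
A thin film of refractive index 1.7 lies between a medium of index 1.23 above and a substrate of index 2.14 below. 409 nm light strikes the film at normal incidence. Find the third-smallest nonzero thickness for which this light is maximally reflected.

Ray reflecting at the top interface goes from n = 1.23 toward n = 1.7: a half-wave phase shift.
Bottom surface (1.7 → 2.14): reflection off a higher-index medium gives a half-wave phase shift.
Zero or two π shifts → no net half-wave offset.
With no net inversion, constructive interference in reflection requires 2 n t = m λ.
The third-smallest nonzero thickness corresponds to m = 3: t = m λ / (2 n) = 3.00 × 409 / (2 × 1.7) = 361 nm.

361 nm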